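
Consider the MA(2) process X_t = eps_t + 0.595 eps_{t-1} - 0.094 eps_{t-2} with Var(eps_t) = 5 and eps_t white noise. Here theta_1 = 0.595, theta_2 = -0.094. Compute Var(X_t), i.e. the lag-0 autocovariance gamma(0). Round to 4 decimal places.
\gamma(0) = 6.8143

For an MA(q) process X_t = eps_t + sum_i theta_i eps_{t-i} with
Var(eps_t) = sigma^2, the variance is
  gamma(0) = sigma^2 * (1 + sum_i theta_i^2).
  sum_i theta_i^2 = (0.595)^2 + (-0.094)^2 = 0.354025 + 0.008836 = 0.362861.
  gamma(0) = 5 * (1 + 0.362861) = 5 * 1.362861 = 6.814305, which rounds to 6.8143.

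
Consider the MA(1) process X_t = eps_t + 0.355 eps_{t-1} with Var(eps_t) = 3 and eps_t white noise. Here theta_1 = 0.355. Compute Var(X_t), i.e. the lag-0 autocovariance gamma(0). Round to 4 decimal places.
\gamma(0) = 3.3781

For an MA(q) process X_t = eps_t + sum_i theta_i eps_{t-i} with
Var(eps_t) = sigma^2, the variance is
  gamma(0) = sigma^2 * (1 + sum_i theta_i^2).
  sum_i theta_i^2 = (0.355)^2 = 0.126025.
  gamma(0) = 3 * (1 + 0.126025) = 3 * 1.126025 = 3.378075, which rounds to 3.3781.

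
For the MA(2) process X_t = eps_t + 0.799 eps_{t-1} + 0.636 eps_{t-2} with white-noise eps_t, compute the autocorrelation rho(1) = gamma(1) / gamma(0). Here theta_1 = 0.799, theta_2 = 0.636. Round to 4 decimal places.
\rho(1) = 0.6399

For an MA(q) process with theta_0 = 1, the autocovariance is
  gamma(k) = sigma^2 * sum_{i=0..q-k} theta_i * theta_{i+k},
and rho(k) = gamma(k) / gamma(0). Sigma^2 cancels.
  numerator   = (1)*(0.799) + (0.799)*(0.636) = 1.307164.
  denominator = (1)^2 + (0.799)^2 + (0.636)^2 = 2.042897.
  rho(1) = 1.307164 / 2.042897 = 0.6399.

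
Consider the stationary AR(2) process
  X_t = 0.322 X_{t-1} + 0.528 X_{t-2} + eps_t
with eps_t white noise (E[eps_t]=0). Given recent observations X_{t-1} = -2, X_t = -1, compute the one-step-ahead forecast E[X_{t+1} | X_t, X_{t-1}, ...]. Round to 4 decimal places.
E[X_{t+1} \mid \mathcal F_t] = -1.3780

For an AR(p) model X_t = c + sum_i phi_i X_{t-i} + eps_t, the
one-step-ahead conditional mean is
  E[X_{t+1} | X_t, ...] = c + sum_i phi_i X_{t+1-i}.
Substitute known values:
  E[X_{t+1} | ...] = (0.322) * (-1) + (0.528) * (-2)
                   = -1.3780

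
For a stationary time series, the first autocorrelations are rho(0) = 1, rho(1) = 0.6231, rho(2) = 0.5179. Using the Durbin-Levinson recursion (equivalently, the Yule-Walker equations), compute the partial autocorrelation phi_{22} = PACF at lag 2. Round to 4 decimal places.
\phi_{22} = 0.2119

The PACF at lag k is phi_{kk}, the last component of the solution
to the Yule-Walker system G_k phi = r_k where
  (G_k)_{ij} = rho(|i - j|), (r_k)_i = rho(i), i,j = 1..k.
Equivalently, Durbin-Levinson gives phi_{kk} iteratively:
  phi_{11} = rho(1)
  phi_{kk} = [rho(k) - sum_{j=1..k-1} phi_{k-1,j} rho(k-j)]
            / [1 - sum_{j=1..k-1} phi_{k-1,j} rho(j)],
  phi_{k,j} = phi_{k-1,j} - phi_{kk} phi_{k-1,k-j},  j = 1..k-1.
Step k = 1:
  phi_11 = rho(1) = 0.6231.
Step k = 2:
  phi_22 = [rho(2) - phi_11 rho(1)] / [1 - phi_11 rho(1)] = [0.5179 - (0.6231)(0.6231)] / [1 - (0.6231)(0.6231)]
         = 0.12964639 / 0.61174639 = 0.2119.
Therefore phi_{22} = 0.2119.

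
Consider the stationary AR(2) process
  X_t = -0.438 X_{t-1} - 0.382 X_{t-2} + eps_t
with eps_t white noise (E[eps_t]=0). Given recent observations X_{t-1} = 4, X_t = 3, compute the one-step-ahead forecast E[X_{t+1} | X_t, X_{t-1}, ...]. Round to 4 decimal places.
E[X_{t+1} \mid \mathcal F_t] = -2.8420

For an AR(p) model X_t = c + sum_i phi_i X_{t-i} + eps_t, the
one-step-ahead conditional mean is
  E[X_{t+1} | X_t, ...] = c + sum_i phi_i X_{t+1-i}.
Substitute known values:
  E[X_{t+1} | ...] = (-0.438) * (3) + (-0.382) * (4)
                   = -2.8420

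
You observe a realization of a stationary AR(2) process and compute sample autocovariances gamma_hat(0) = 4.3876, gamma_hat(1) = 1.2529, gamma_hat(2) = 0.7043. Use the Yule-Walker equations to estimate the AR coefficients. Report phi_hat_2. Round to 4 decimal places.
\hat\phi_{2} = 0.0860

The Yule-Walker equations for an AR(p) process read, in matrix form,
  Gamma_p phi = r_p,   with   (Gamma_p)_{ij} = gamma(|i - j|),
                       (r_p)_i = gamma(i),   i,j = 1..p.
Substitute the sample gammas (Toeplitz matrix and right-hand side of size 2):
  Gamma_p = [[4.3876, 1.2529], [1.2529, 4.3876]]
  r_p     = [1.2529, 0.7043]
Written out:
  4.3876 phi_1 + 1.2529 phi_2 = 1.2529
  1.2529 phi_1 + 4.3876 phi_2 = 0.7043
Solve by Cramer's rule:
  det = gamma(0)^2 - gamma(1)^2 = (4.3876)^2 - (1.2529)^2 = 19.25103376 - 1.56975841 = 17.68127535
  phi_hat_1 = [gamma(1) gamma(0) - gamma(1) gamma(2)] / det = [(1.2529)(4.3876) - (1.2529)(0.7043)] / 17.68127535 = 4.61480657 / 17.68127535 = 0.261
  phi_hat_2 = [gamma(0) gamma(2) - gamma(1)^2] / det = [(4.3876)(0.7043) - (1.2529)^2] / 17.68127535 = 1.52042827 / 17.68127535 = 0.086
So phi_hat = [0.2610, 0.0860].
Therefore phi_hat_2 = 0.0860.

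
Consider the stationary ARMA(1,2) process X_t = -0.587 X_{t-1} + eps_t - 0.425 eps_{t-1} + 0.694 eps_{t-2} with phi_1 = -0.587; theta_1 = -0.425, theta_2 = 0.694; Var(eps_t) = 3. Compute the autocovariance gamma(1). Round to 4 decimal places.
\gamma(1) = -11.4040

Multiply the model equation by X_{t-k} and take expectations. With theta_0 = psi_0 = 1 and psi_j the MA(infinity) weights, this gives
  gamma(k) - sum_i phi_i gamma(k-i) = c_k,
  c_k = sigma^2 * sum_{j=k..q} theta_j psi_{j-k}   (c_k = 0 for k > q),
using gamma(-m) = gamma(m).
psi-weights needed (psi_j = theta_j + sum_i phi_i psi_{j-i}):
  psi_1 = theta_1 + phi_1 = -0.425 + (-0.587) = -1.012
  psi_2 = theta_2 + phi_1 psi_1 = 0.694 + (-0.587)(-1.012) = 1.288044
Right-hand sides:
  c_0 = sigma^2 (1 + theta_1 psi_1 + theta_2 psi_2) = 3 * (1 + (-0.425)(-1.012) + (0.694)(1.288044)) = 3 * 2.324003 = 6.972008
  c_1 = sigma^2 (theta_1 + theta_2 psi_1) = 3 * (-0.425 + (0.694)(-1.012)) = -3.381984
  c_2 = sigma^2 theta_2 = 3 * (0.694) = 2.082
Equations for k = 0 and k = 1 (AR order 1):
  gamma(0) = phi_1 gamma(1) + c_0
  gamma(1) = phi_1 gamma(0) + c_1
Substituting the second into the first: gamma(0) (1 - phi_1^2) = c_0 + phi_1 c_1, so
  gamma(0) = (c_0 + phi_1 c_1) / (1 - phi_1^2) = (6.972008 + (-0.587)(-3.381984)) / (1 - (-0.587)^2) = 8.957232 / 0.655431 = 13.666171.
  gamma(1) = phi_1 gamma(0) + c_1 = (-0.587)(13.666171) + (-3.381984) = -11.404026.
Therefore gamma(1) = -11.4040 (to 4 decimal places).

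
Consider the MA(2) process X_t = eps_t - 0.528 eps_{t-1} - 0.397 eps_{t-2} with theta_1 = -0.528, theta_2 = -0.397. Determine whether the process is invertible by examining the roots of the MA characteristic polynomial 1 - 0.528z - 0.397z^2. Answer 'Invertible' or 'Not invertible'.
\text{Invertible}

The MA(q) characteristic polynomial is P(z) = 1 - 0.528z - 0.397z^2.
Invertibility requires all roots to lie outside the unit circle, i.e. |z| > 1 for every root.
Set 1 + (-0.528) z + (-0.397) z^2 = 0, i.e. a z^2 + b z + c = 0 with a = -0.397, b = -0.528, c = 1.
Discriminant D = b^2 - 4ac = (-0.528)^2 - 4*(-0.397)*1 = 0.278784 - (-1.588) = 1.866784.
D >= 0, so the roots are real: z = (-b +/- sqrt(D)) / (2a) = (0.528 +/- 1.366303) / (-0.794).
  z_1 = (0.528 + 1.366303) / (-0.794) = -2.3858,   |z_1| = 2.3858.
  z_2 = (0.528 - 1.366303) / (-0.794) = 1.0558,   |z_2| = 1.0558.
Moduli of all roots: 2.3858, 1.0558.
All moduli strictly greater than 1? Yes.
Verdict: Invertible.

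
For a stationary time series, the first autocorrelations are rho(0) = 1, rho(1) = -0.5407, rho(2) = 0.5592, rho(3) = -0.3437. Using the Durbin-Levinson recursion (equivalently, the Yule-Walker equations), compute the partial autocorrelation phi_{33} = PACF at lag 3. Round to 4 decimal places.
\phi_{33} = 0.0800

The PACF at lag k is phi_{kk}, the last component of the solution
to the Yule-Walker system G_k phi = r_k where
  (G_k)_{ij} = rho(|i - j|), (r_k)_i = rho(i), i,j = 1..k.
Equivalently, Durbin-Levinson gives phi_{kk} iteratively:
  phi_{11} = rho(1)
  phi_{kk} = [rho(k) - sum_{j=1..k-1} phi_{k-1,j} rho(k-j)]
            / [1 - sum_{j=1..k-1} phi_{k-1,j} rho(j)],
  phi_{k,j} = phi_{k-1,j} - phi_{kk} phi_{k-1,k-j},  j = 1..k-1.
Step k = 1:
  phi_11 = rho(1) = -0.5407.
Step k = 2:
  phi_22 = [rho(2) - phi_11 rho(1)] / [1 - phi_11 rho(1)] = [0.5592 - (-0.5407)(-0.5407)] / [1 - (-0.5407)(-0.5407)]
         = 0.26684351 / 0.70764351 = 0.377087.
  Update: phi_21 = phi_11 - phi_22 phi_11 = -0.5407 - (0.377087)(-0.5407) = -0.336809.
Step k = 3:
  phi_33 = [rho(3) - phi_21 rho(2) - phi_22 rho(1)] / [1 - phi_21 rho(1) - phi_22 rho(2)]
    numerator   = -0.3437 - (-0.336809)(0.5592) - (0.377087)(-0.5407) = 0.04853468
    denominator = 1 - (-0.336809)(-0.5407) - (0.377087)(0.5592) = 0.60702016
  phi_33 = 0.04853468 / 0.60702016 = 0.08.
Therefore phi_{33} = 0.0800.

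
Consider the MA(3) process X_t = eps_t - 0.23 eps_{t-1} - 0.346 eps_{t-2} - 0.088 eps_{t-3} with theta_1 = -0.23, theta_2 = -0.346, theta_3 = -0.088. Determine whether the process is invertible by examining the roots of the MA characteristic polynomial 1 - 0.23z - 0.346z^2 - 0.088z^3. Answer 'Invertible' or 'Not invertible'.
\text{Invertible}

The MA(q) characteristic polynomial is P(z) = 1 - 0.23z - 0.346z^2 - 0.088z^3.
Invertibility requires all roots to lie outside the unit circle, i.e. |z| > 1 for every root.
Degree 3: look for a simple real root z0 first, then factor out (1 - z/z0) and solve the remaining quadratic.
Testing z0 = 1.25: P(1.25) = 1 + (-0.23)(1.25) + (-0.346)(1.25)^2 + (-0.088)(1.25)^3
  = 1 + (-0.2875) + (-0.540625) + (-0.171875) = 0.  So z_0 = 1.25 is a root, |z_0| = 1.25.
Divide out the factor (1 - 0.8 z) = (1 - z/z0) (since 1/z0 = 0.8):
  P(z) = (1 - 0.8 z)(1 + (0.57) z + (0.11) z^2)
  [check: z-coef 0.57 - (0.8) = -0.23; z^2-coef 0.11 - (0.8)(0.57) = -0.346; z^3-coef -(0.8)(0.11) = -0.088.]
Remaining roots from the quadratic factor 1 + (0.57) z + (0.11) z^2:
  Set 1 + (0.57) z + (0.11) z^2 = 0, i.e. a z^2 + b z + c = 0 with a = 0.11, b = 0.57, c = 1.
  Discriminant D = b^2 - 4ac = (0.57)^2 - 4*(0.11)*1 = 0.3249 - (0.44) = -0.1151.
  D < 0, so the roots are the complex-conjugate pair z = (-b +/- i sqrt(-D)) / (2a) = -2.5909 +/- 1.5421i.
  For a conjugate pair |z|^2 = z * conj(z) = (product of roots) = c/a = 1/(0.11) = 9.090909, so |z| = sqrt(9.090909) = 3.0151 for both roots.
Moduli of all roots: 1.2500, 3.0151, 3.0151.
All moduli strictly greater than 1? Yes.
Verdict: Invertible.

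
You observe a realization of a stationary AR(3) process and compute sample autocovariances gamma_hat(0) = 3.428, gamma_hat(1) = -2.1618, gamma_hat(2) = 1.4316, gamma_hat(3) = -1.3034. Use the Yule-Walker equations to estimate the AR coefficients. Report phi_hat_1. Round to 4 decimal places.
\hat\phi_{1} = -0.6040

The Yule-Walker equations for an AR(p) process read, in matrix form,
  Gamma_p phi = r_p,   with   (Gamma_p)_{ij} = gamma(|i - j|),
                       (r_p)_i = gamma(i),   i,j = 1..p.
Substitute the sample gammas (Toeplitz matrix and right-hand side of size 3):
  Gamma_p = [[3.428, -2.1618, 1.4316], [-2.1618, 3.428, -2.1618], [1.4316, -2.1618, 3.428]]
  r_p     = [-2.1618, 1.4316, -1.3034]
Written out (R1..R3):
  (R1) 3.428 phi_1 - 2.1618 phi_2 + 1.4316 phi_3 = -2.1618
  (R2) -2.1618 phi_1 + 3.428 phi_2 - 2.1618 phi_3 = 1.4316
  (R3) 1.4316 phi_1 - 2.1618 phi_2 + 3.428 phi_3 = -1.3034
Gaussian elimination:
  R2 <- R2 - (-2.1618/3.428) R1 = R2 - (-0.63063) R1:  2.064704 phi_2 - 1.25899 phi_3 = 0.068304
  R3 <- R3 - (1.4316/3.428) R1 = R3 - (0.41762) R1:  -1.25899 phi_2 + 2.830136 phi_3 = -0.40059
  R3 <- R3 - (-1.25899/2.064704) R2 = R3 - (-0.609768) R2:  2.062444 phi_3 = -0.35894
Back-substitution:
  phi_hat_3 = -0.35894 / 2.062444 = -0.174036
  phi_hat_2 = (0.068304 - (-1.25899)(-0.174036)) / 2.064704 = -0.07304
  phi_hat_1 = (-2.1618 - (-2.1618)(-0.07304) - (1.4316)(-0.174036)) / 3.428 = -0.60401
So phi_hat = [-0.6040, -0.0730, -0.1740].
Therefore phi_hat_1 = -0.6040.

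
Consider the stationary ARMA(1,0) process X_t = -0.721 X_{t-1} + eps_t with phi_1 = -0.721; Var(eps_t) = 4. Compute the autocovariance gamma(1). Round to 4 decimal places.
\gamma(1) = -6.0063

Multiply the model equation by X_{t-k} and take expectations. With theta_0 = psi_0 = 1 and psi_j the MA(infinity) weights, this gives
  gamma(k) - sum_i phi_i gamma(k-i) = c_k,
  c_k = sigma^2 * sum_{j=k..q} theta_j psi_{j-k}   (c_k = 0 for k > q),
using gamma(-m) = gamma(m).
Pure AR (q = 0): c_0 = sigma^2 = 4, c_k = 0 for k >= 1.
Equations for k = 0 and k = 1 (AR order 1):
  gamma(0) = phi_1 gamma(1) + c_0
  gamma(1) = phi_1 gamma(0) + c_1
Substituting the second into the first: gamma(0) (1 - phi_1^2) = c_0 + phi_1 c_1, so
  gamma(0) = c_0 / (1 - phi_1^2) = 4 / (1 - (-0.721)^2) = 4 / 0.480159 = 8.330574.
  gamma(1) = phi_1 gamma(0) = (-0.721)(8.330574) = -6.006344.
Therefore gamma(1) = -6.0063 (to 4 decimal places).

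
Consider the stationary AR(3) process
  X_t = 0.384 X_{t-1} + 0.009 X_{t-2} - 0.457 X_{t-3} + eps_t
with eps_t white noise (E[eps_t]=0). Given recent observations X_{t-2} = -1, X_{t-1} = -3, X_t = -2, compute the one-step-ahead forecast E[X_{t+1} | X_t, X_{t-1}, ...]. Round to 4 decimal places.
E[X_{t+1} \mid \mathcal F_t] = -0.3380

For an AR(p) model X_t = c + sum_i phi_i X_{t-i} + eps_t, the
one-step-ahead conditional mean is
  E[X_{t+1} | X_t, ...] = c + sum_i phi_i X_{t+1-i}.
Substitute known values:
  E[X_{t+1} | ...] = (0.384) * (-2) + (0.009) * (-3) + (-0.457) * (-1)
                   = -0.3380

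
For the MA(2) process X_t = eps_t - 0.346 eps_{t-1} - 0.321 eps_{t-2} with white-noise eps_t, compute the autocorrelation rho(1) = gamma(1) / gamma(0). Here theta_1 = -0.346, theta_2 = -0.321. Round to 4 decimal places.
\rho(1) = -0.1921

For an MA(q) process with theta_0 = 1, the autocovariance is
  gamma(k) = sigma^2 * sum_{i=0..q-k} theta_i * theta_{i+k},
and rho(k) = gamma(k) / gamma(0). Sigma^2 cancels.
  numerator   = (1)*(-0.346) + (-0.346)*(-0.321) = -0.234934.
  denominator = (1)^2 + (-0.346)^2 + (-0.321)^2 = 1.222757.
  rho(1) = -0.234934 / 1.222757 = -0.1921.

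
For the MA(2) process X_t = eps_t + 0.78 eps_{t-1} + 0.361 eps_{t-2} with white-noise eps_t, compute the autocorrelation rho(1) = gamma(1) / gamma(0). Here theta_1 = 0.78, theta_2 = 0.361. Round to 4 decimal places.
\rho(1) = 0.6106

For an MA(q) process with theta_0 = 1, the autocovariance is
  gamma(k) = sigma^2 * sum_{i=0..q-k} theta_i * theta_{i+k},
and rho(k) = gamma(k) / gamma(0). Sigma^2 cancels.
  numerator   = (1)*(0.78) + (0.78)*(0.361) = 1.06158.
  denominator = (1)^2 + (0.78)^2 + (0.361)^2 = 1.738721.
  rho(1) = 1.06158 / 1.738721 = 0.6106.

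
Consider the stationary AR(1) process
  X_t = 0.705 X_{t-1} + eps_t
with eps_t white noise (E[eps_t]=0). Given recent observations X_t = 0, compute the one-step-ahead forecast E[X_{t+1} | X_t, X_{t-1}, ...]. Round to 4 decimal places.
E[X_{t+1} \mid \mathcal F_t] = 0.0000

For an AR(p) model X_t = c + sum_i phi_i X_{t-i} + eps_t, the
one-step-ahead conditional mean is
  E[X_{t+1} | X_t, ...] = c + sum_i phi_i X_{t+1-i}.
Substitute known values:
  E[X_{t+1} | ...] = (0.705) * (0)
                   = 0.0000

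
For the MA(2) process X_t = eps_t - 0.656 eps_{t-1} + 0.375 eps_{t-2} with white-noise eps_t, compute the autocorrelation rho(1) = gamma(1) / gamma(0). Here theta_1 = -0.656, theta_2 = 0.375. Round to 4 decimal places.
\rho(1) = -0.5742

For an MA(q) process with theta_0 = 1, the autocovariance is
  gamma(k) = sigma^2 * sum_{i=0..q-k} theta_i * theta_{i+k},
and rho(k) = gamma(k) / gamma(0). Sigma^2 cancels.
  numerator   = (1)*(-0.656) + (-0.656)*(0.375) = -0.902.
  denominator = (1)^2 + (-0.656)^2 + (0.375)^2 = 1.570961.
  rho(1) = -0.902 / 1.570961 = -0.5742.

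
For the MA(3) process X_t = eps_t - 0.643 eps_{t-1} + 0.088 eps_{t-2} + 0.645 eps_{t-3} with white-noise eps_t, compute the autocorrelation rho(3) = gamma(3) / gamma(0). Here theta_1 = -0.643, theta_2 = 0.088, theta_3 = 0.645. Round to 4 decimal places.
\rho(3) = 0.3511

For an MA(q) process with theta_0 = 1, the autocovariance is
  gamma(k) = sigma^2 * sum_{i=0..q-k} theta_i * theta_{i+k},
and rho(k) = gamma(k) / gamma(0). Sigma^2 cancels.
  numerator   = (1)*(0.645) = 0.645.
  denominator = (1)^2 + (-0.643)^2 + (0.088)^2 + (0.645)^2 = 1.837218.
  rho(3) = 0.645 / 1.837218 = 0.3511.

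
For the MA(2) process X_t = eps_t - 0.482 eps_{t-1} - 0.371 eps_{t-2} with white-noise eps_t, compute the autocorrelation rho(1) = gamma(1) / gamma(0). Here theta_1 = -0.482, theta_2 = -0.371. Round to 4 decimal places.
\rho(1) = -0.2213

For an MA(q) process with theta_0 = 1, the autocovariance is
  gamma(k) = sigma^2 * sum_{i=0..q-k} theta_i * theta_{i+k},
and rho(k) = gamma(k) / gamma(0). Sigma^2 cancels.
  numerator   = (1)*(-0.482) + (-0.482)*(-0.371) = -0.303178.
  denominator = (1)^2 + (-0.482)^2 + (-0.371)^2 = 1.369965.
  rho(1) = -0.303178 / 1.369965 = -0.2213.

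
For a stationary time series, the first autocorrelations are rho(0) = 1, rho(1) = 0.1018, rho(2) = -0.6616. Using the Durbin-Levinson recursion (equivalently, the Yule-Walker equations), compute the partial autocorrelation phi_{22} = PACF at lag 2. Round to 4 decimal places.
\phi_{22} = -0.6790

The PACF at lag k is phi_{kk}, the last component of the solution
to the Yule-Walker system G_k phi = r_k where
  (G_k)_{ij} = rho(|i - j|), (r_k)_i = rho(i), i,j = 1..k.
Equivalently, Durbin-Levinson gives phi_{kk} iteratively:
  phi_{11} = rho(1)
  phi_{kk} = [rho(k) - sum_{j=1..k-1} phi_{k-1,j} rho(k-j)]
            / [1 - sum_{j=1..k-1} phi_{k-1,j} rho(j)],
  phi_{k,j} = phi_{k-1,j} - phi_{kk} phi_{k-1,k-j},  j = 1..k-1.
Step k = 1:
  phi_11 = rho(1) = 0.1018.
Step k = 2:
  phi_22 = [rho(2) - phi_11 rho(1)] / [1 - phi_11 rho(1)] = [-0.6616 - (0.1018)(0.1018)] / [1 - (0.1018)(0.1018)]
         = -0.67196324 / 0.98963676 = -0.679.
Therefore phi_{22} = -0.6790.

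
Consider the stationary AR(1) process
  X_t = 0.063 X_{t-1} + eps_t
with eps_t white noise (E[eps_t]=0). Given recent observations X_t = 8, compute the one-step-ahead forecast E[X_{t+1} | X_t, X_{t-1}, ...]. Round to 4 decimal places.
E[X_{t+1} \mid \mathcal F_t] = 0.5040

For an AR(p) model X_t = c + sum_i phi_i X_{t-i} + eps_t, the
one-step-ahead conditional mean is
  E[X_{t+1} | X_t, ...] = c + sum_i phi_i X_{t+1-i}.
Substitute known values:
  E[X_{t+1} | ...] = (0.063) * (8)
                   = 0.5040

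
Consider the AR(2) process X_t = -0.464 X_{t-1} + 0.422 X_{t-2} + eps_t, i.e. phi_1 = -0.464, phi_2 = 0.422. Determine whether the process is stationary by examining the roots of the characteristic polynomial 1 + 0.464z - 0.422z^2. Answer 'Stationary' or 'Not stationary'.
\text{Stationary}

The AR(p) characteristic polynomial is P(z) = 1 + 0.464z - 0.422z^2.
Stationarity requires all roots to lie outside the unit circle, i.e. |z| > 1 for every root.
Set 1 + (0.464) z + (-0.422) z^2 = 0, i.e. a z^2 + b z + c = 0 with a = -0.422, b = 0.464, c = 1.
Discriminant D = b^2 - 4ac = (0.464)^2 - 4*(-0.422)*1 = 0.215296 - (-1.688) = 1.903296.
D >= 0, so the roots are real: z = (-b +/- sqrt(D)) / (2a) = (-0.464 +/- 1.3796) / (-0.844).
  z_1 = (-0.464 + 1.3796) / (-0.844) = -1.0848,   |z_1| = 1.0848.
  z_2 = (-0.464 - 1.3796) / (-0.844) = 2.1844,   |z_2| = 2.1844.
Moduli of all roots: 1.0848, 2.1844.
All moduli strictly greater than 1? Yes.
Verdict: Stationary.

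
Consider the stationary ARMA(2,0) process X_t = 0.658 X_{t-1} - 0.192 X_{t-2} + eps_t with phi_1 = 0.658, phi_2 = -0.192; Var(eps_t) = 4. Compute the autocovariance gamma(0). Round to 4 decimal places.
\gamma(0) = 5.9733

Multiply the model equation by X_{t-k} and take expectations. With theta_0 = psi_0 = 1 and psi_j the MA(infinity) weights, this gives
  gamma(k) - sum_i phi_i gamma(k-i) = c_k,
  c_k = sigma^2 * sum_{j=k..q} theta_j psi_{j-k}   (c_k = 0 for k > q),
using gamma(-m) = gamma(m).
Pure AR (q = 0): c_0 = sigma^2 = 4, c_k = 0 for k >= 1.
Equations for k = 0, 1, 2 (AR order 2, c_2 = 0):
  (E0) gamma(0) = phi_1 gamma(1) + phi_2 gamma(2) + c_0
  (E1) gamma(1) = phi_1 gamma(0) + phi_2 gamma(1) + c_1
  (E2) gamma(2) = phi_1 gamma(1) + phi_2 gamma(0)
From (E1): gamma(1) = A gamma(0) + B with
  A = phi_1 / (1 - phi_2) = 0.658 / 1.192 = 0.552013,   B = c_1 / (1 - phi_2) = 0 / 1.192 = 0.
Insert (E2) into (E0): gamma(0) (1 - phi_2^2) = phi_1 (1 + phi_2) gamma(1) + c_0.
  phi_1 (1 + phi_2) = (0.658)(0.808) = 0.531664,   1 - phi_2^2 = 0.963136.
Replace gamma(1) by A gamma(0) + B and collect gamma(0):
  gamma(0) [0.963136 - (0.531664)(0.552013)] = c_0 = 4
  gamma(0) * 0.66965 = 4
  gamma(0) = 4 / 0.66965 = 5.973267.
Therefore gamma(0) = 5.9733 (to 4 decimal places).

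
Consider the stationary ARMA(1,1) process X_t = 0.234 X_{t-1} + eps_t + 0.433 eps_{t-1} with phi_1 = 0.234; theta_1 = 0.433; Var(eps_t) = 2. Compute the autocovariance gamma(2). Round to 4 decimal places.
\gamma(2) = 0.3637

Multiply the model equation by X_{t-k} and take expectations. With theta_0 = psi_0 = 1 and psi_j the MA(infinity) weights, this gives
  gamma(k) - sum_i phi_i gamma(k-i) = c_k,
  c_k = sigma^2 * sum_{j=k..q} theta_j psi_{j-k}   (c_k = 0 for k > q),
using gamma(-m) = gamma(m).
psi-weights needed (psi_j = theta_j + sum_i phi_i psi_{j-i}):
  psi_1 = theta_1 + phi_1 = 0.433 + (0.234) = 0.667
Right-hand sides:
  c_0 = sigma^2 (1 + theta_1 psi_1) = 2 * (1 + (0.433)(0.667)) = 2 * 1.288811 = 2.577622
  c_1 = sigma^2 theta_1 = 2 * (0.433) = 0.866
  c_2 = 0
Equations for k = 0 and k = 1 (AR order 1):
  gamma(0) = phi_1 gamma(1) + c_0
  gamma(1) = phi_1 gamma(0) + c_1
Substituting the second into the first: gamma(0) (1 - phi_1^2) = c_0 + phi_1 c_1, so
  gamma(0) = (c_0 + phi_1 c_1) / (1 - phi_1^2) = (2.577622 + (0.234)(0.866)) / (1 - (0.234)^2) = 2.780266 / 0.945244 = 2.941321.
  gamma(1) = phi_1 gamma(0) + c_1 = (0.234)(2.941321) + (0.866) = 1.554269.
For k = 2 (> q): gamma(2) = phi_1 gamma(1) = (0.234)(1.554269) = 0.363699.
Therefore gamma(2) = 0.3637 (to 4 decimal places).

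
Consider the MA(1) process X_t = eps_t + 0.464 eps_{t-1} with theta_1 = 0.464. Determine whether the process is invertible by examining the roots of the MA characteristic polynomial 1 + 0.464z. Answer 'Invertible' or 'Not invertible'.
\text{Invertible}

The MA(q) characteristic polynomial is P(z) = 1 + 0.464z.
Invertibility requires all roots to lie outside the unit circle, i.e. |z| > 1 for every root.
This is linear in z: 1 + (0.464) z = 0  =>  z = -1/(0.464) = -2.155172,  |z| = 2.155172.
Moduli of all roots: 2.1552.
All moduli strictly greater than 1? Yes.
Verdict: Invertible.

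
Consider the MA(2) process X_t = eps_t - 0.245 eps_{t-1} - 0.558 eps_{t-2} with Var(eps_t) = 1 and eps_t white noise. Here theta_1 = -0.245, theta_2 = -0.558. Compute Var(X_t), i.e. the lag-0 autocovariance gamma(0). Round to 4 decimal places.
\gamma(0) = 1.3714

For an MA(q) process X_t = eps_t + sum_i theta_i eps_{t-i} with
Var(eps_t) = sigma^2, the variance is
  gamma(0) = sigma^2 * (1 + sum_i theta_i^2).
  sum_i theta_i^2 = (-0.245)^2 + (-0.558)^2 = 0.060025 + 0.311364 = 0.371389.
  gamma(0) = 1 * (1 + 0.371389) = 1 * 1.371389 = 1.371389, which rounds to 1.3714.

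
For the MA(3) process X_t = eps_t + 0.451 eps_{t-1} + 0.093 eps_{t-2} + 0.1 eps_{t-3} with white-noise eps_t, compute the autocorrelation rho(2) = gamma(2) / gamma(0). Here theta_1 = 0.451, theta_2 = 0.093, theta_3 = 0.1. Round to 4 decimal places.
\rho(2) = 0.1130

For an MA(q) process with theta_0 = 1, the autocovariance is
  gamma(k) = sigma^2 * sum_{i=0..q-k} theta_i * theta_{i+k},
and rho(k) = gamma(k) / gamma(0). Sigma^2 cancels.
  numerator   = (1)*(0.093) + (0.451)*(0.1) = 0.1381.
  denominator = (1)^2 + (0.451)^2 + (0.093)^2 + (0.1)^2 = 1.22205.
  rho(2) = 0.1381 / 1.22205 = 0.1130.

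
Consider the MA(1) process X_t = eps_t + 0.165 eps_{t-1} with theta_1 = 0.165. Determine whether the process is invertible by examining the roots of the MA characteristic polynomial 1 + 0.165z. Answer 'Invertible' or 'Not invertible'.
\text{Invertible}

The MA(q) characteristic polynomial is P(z) = 1 + 0.165z.
Invertibility requires all roots to lie outside the unit circle, i.e. |z| > 1 for every root.
This is linear in z: 1 + (0.165) z = 0  =>  z = -1/(0.165) = -6.060606,  |z| = 6.060606.
Moduli of all roots: 6.0606.
All moduli strictly greater than 1? Yes.
Verdict: Invertible.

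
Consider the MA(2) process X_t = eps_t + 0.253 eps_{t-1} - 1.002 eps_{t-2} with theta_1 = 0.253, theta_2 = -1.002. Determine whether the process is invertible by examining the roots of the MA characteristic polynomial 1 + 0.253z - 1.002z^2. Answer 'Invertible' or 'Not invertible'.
\text{Not invertible}

The MA(q) characteristic polynomial is P(z) = 1 + 0.253z - 1.002z^2.
Invertibility requires all roots to lie outside the unit circle, i.e. |z| > 1 for every root.
Set 1 + (0.253) z + (-1.002) z^2 = 0, i.e. a z^2 + b z + c = 0 with a = -1.002, b = 0.253, c = 1.
Discriminant D = b^2 - 4ac = (0.253)^2 - 4*(-1.002)*1 = 0.064009 - (-4.008) = 4.072009.
D >= 0, so the roots are real: z = (-b +/- sqrt(D)) / (2a) = (-0.253 +/- 2.017922) / (-2.004).
  z_1 = (-0.253 + 2.017922) / (-2.004) = -0.8807,   |z_1| = 0.8807.
  z_2 = (-0.253 - 2.017922) / (-2.004) = 1.1332,   |z_2| = 1.1332.
Moduli of all roots: 0.8807, 1.1332.
All moduli strictly greater than 1? No.
Verdict: Not invertible.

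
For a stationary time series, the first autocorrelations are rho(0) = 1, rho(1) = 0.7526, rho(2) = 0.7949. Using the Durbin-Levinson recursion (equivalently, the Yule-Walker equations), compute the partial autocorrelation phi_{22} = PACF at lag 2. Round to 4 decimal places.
\phi_{22} = 0.5270

The PACF at lag k is phi_{kk}, the last component of the solution
to the Yule-Walker system G_k phi = r_k where
  (G_k)_{ij} = rho(|i - j|), (r_k)_i = rho(i), i,j = 1..k.
Equivalently, Durbin-Levinson gives phi_{kk} iteratively:
  phi_{11} = rho(1)
  phi_{kk} = [rho(k) - sum_{j=1..k-1} phi_{k-1,j} rho(k-j)]
            / [1 - sum_{j=1..k-1} phi_{k-1,j} rho(j)],
  phi_{k,j} = phi_{k-1,j} - phi_{kk} phi_{k-1,k-j},  j = 1..k-1.
Step k = 1:
  phi_11 = rho(1) = 0.7526.
Step k = 2:
  phi_22 = [rho(2) - phi_11 rho(1)] / [1 - phi_11 rho(1)] = [0.7949 - (0.7526)(0.7526)] / [1 - (0.7526)(0.7526)]
         = 0.22849324 / 0.43359324 = 0.527.
Therefore phi_{22} = 0.5270.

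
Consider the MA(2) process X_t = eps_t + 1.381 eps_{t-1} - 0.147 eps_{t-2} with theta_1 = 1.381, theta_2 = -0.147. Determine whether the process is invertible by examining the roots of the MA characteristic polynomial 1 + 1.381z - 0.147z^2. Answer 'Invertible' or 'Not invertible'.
\text{Not invertible}

The MA(q) characteristic polynomial is P(z) = 1 + 1.381z - 0.147z^2.
Invertibility requires all roots to lie outside the unit circle, i.e. |z| > 1 for every root.
Set 1 + (1.381) z + (-0.147) z^2 = 0, i.e. a z^2 + b z + c = 0 with a = -0.147, b = 1.381, c = 1.
Discriminant D = b^2 - 4ac = (1.381)^2 - 4*(-0.147)*1 = 1.907161 - (-0.588) = 2.495161.
D >= 0, so the roots are real: z = (-b +/- sqrt(D)) / (2a) = (-1.381 +/- 1.579608) / (-0.294).
  z_1 = (-1.381 + 1.579608) / (-0.294) = -0.6755,   |z_1| = 0.6755.
  z_2 = (-1.381 - 1.579608) / (-0.294) = 10.0701,   |z_2| = 10.0701.
Moduli of all roots: 0.6755, 10.0701.
All moduli strictly greater than 1? No.
Verdict: Not invertible.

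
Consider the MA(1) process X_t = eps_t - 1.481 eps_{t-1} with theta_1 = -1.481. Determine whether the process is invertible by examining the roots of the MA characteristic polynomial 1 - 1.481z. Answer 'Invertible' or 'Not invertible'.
\text{Not invertible}

The MA(q) characteristic polynomial is P(z) = 1 - 1.481z.
Invertibility requires all roots to lie outside the unit circle, i.e. |z| > 1 for every root.
This is linear in z: 1 + (-1.481) z = 0  =>  z = -1/(-1.481) = 0.675219,  |z| = 0.675219.
Moduli of all roots: 0.6752.
All moduli strictly greater than 1? No.
Verdict: Not invertible.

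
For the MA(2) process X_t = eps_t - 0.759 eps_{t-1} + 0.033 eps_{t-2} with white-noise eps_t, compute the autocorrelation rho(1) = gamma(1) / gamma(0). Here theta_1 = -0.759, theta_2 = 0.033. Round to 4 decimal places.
\rho(1) = -0.4971

For an MA(q) process with theta_0 = 1, the autocovariance is
  gamma(k) = sigma^2 * sum_{i=0..q-k} theta_i * theta_{i+k},
and rho(k) = gamma(k) / gamma(0). Sigma^2 cancels.
  numerator   = (1)*(-0.759) + (-0.759)*(0.033) = -0.784047.
  denominator = (1)^2 + (-0.759)^2 + (0.033)^2 = 1.57717.
  rho(1) = -0.784047 / 1.57717 = -0.4971.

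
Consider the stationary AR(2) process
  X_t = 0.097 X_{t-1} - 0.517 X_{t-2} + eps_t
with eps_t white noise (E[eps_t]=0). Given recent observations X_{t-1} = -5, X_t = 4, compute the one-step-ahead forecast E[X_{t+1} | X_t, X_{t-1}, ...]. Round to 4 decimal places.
E[X_{t+1} \mid \mathcal F_t] = 2.9730

For an AR(p) model X_t = c + sum_i phi_i X_{t-i} + eps_t, the
one-step-ahead conditional mean is
  E[X_{t+1} | X_t, ...] = c + sum_i phi_i X_{t+1-i}.
Substitute known values:
  E[X_{t+1} | ...] = (0.097) * (4) + (-0.517) * (-5)
                   = 2.9730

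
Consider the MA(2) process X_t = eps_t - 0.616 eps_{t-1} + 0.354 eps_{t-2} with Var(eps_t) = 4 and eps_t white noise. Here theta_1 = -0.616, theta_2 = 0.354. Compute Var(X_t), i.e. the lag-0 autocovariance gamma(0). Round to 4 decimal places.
\gamma(0) = 6.0191

For an MA(q) process X_t = eps_t + sum_i theta_i eps_{t-i} with
Var(eps_t) = sigma^2, the variance is
  gamma(0) = sigma^2 * (1 + sum_i theta_i^2).
  sum_i theta_i^2 = (-0.616)^2 + (0.354)^2 = 0.379456 + 0.125316 = 0.504772.
  gamma(0) = 4 * (1 + 0.504772) = 4 * 1.504772 = 6.019088, which rounds to 6.0191.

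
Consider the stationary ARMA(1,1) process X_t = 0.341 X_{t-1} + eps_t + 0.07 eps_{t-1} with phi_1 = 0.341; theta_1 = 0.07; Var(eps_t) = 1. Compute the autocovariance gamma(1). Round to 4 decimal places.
\gamma(1) = 0.4762

Multiply the model equation by X_{t-k} and take expectations. With theta_0 = psi_0 = 1 and psi_j the MA(infinity) weights, this gives
  gamma(k) - sum_i phi_i gamma(k-i) = c_k,
  c_k = sigma^2 * sum_{j=k..q} theta_j psi_{j-k}   (c_k = 0 for k > q),
using gamma(-m) = gamma(m).
psi-weights needed (psi_j = theta_j + sum_i phi_i psi_{j-i}):
  psi_1 = theta_1 + phi_1 = 0.07 + (0.341) = 0.411
Right-hand sides:
  c_0 = sigma^2 (1 + theta_1 psi_1) = 1 * (1 + (0.07)(0.411)) = 1 * 1.02877 = 1.02877
  c_1 = sigma^2 theta_1 = 1 * (0.07) = 0.07
  c_2 = 0
Equations for k = 0 and k = 1 (AR order 1):
  gamma(0) = phi_1 gamma(1) + c_0
  gamma(1) = phi_1 gamma(0) + c_1
Substituting the second into the first: gamma(0) (1 - phi_1^2) = c_0 + phi_1 c_1, so
  gamma(0) = (c_0 + phi_1 c_1) / (1 - phi_1^2) = (1.02877 + (0.341)(0.07)) / (1 - (0.341)^2) = 1.05264 / 0.883719 = 1.191148.
  gamma(1) = phi_1 gamma(0) + c_1 = (0.341)(1.191148) + (0.07) = 0.476181.
Therefore gamma(1) = 0.4762 (to 4 decimal places).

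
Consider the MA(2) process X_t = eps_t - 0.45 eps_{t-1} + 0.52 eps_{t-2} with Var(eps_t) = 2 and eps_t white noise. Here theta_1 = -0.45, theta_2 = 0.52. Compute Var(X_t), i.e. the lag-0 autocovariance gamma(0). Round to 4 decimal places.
\gamma(0) = 2.9458

For an MA(q) process X_t = eps_t + sum_i theta_i eps_{t-i} with
Var(eps_t) = sigma^2, the variance is
  gamma(0) = sigma^2 * (1 + sum_i theta_i^2).
  sum_i theta_i^2 = (-0.45)^2 + (0.52)^2 = 0.2025 + 0.2704 = 0.4729.
  gamma(0) = 2 * (1 + 0.4729) = 2 * 1.4729 = 2.9458.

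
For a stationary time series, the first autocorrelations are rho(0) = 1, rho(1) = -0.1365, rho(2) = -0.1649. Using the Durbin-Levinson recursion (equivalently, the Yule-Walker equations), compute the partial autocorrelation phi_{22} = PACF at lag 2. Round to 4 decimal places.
\phi_{22} = -0.1870

The PACF at lag k is phi_{kk}, the last component of the solution
to the Yule-Walker system G_k phi = r_k where
  (G_k)_{ij} = rho(|i - j|), (r_k)_i = rho(i), i,j = 1..k.
Equivalently, Durbin-Levinson gives phi_{kk} iteratively:
  phi_{11} = rho(1)
  phi_{kk} = [rho(k) - sum_{j=1..k-1} phi_{k-1,j} rho(k-j)]
            / [1 - sum_{j=1..k-1} phi_{k-1,j} rho(j)],
  phi_{k,j} = phi_{k-1,j} - phi_{kk} phi_{k-1,k-j},  j = 1..k-1.
Step k = 1:
  phi_11 = rho(1) = -0.1365.
Step k = 2:
  phi_22 = [rho(2) - phi_11 rho(1)] / [1 - phi_11 rho(1)] = [-0.1649 - (-0.1365)(-0.1365)] / [1 - (-0.1365)(-0.1365)]
         = -0.18353225 / 0.98136775 = -0.187.
Therefore phi_{22} = -0.1870.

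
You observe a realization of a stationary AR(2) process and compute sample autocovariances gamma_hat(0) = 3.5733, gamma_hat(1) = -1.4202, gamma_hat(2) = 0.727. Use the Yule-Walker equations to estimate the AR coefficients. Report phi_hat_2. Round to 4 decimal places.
\hat\phi_{2} = 0.0540

The Yule-Walker equations for an AR(p) process read, in matrix form,
  Gamma_p phi = r_p,   with   (Gamma_p)_{ij} = gamma(|i - j|),
                       (r_p)_i = gamma(i),   i,j = 1..p.
Substitute the sample gammas (Toeplitz matrix and right-hand side of size 2):
  Gamma_p = [[3.5733, -1.4202], [-1.4202, 3.5733]]
  r_p     = [-1.4202, 0.727]
Written out:
  3.5733 phi_1 - 1.4202 phi_2 = -1.4202
  -1.4202 phi_1 + 3.5733 phi_2 = 0.727
Solve by Cramer's rule:
  det = gamma(0)^2 - gamma(1)^2 = (3.5733)^2 - (-1.4202)^2 = 12.76847289 - 2.01696804 = 10.75150485
  phi_hat_1 = [gamma(1) gamma(0) - gamma(1) gamma(2)] / det = [(-1.4202)(3.5733) - (-1.4202)(0.727)] / 10.75150485 = -4.04231526 / 10.75150485 = -0.376
  phi_hat_2 = [gamma(0) gamma(2) - gamma(1)^2] / det = [(3.5733)(0.727) - (-1.4202)^2] / 10.75150485 = 0.58082106 / 10.75150485 = 0.054
So phi_hat = [-0.3760, 0.0540].
Therefore phi_hat_2 = 0.0540.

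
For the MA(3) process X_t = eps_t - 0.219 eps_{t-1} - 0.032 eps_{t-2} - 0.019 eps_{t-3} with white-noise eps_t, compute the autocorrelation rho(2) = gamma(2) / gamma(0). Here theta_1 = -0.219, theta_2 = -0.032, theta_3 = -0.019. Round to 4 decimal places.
\rho(2) = -0.0265

For an MA(q) process with theta_0 = 1, the autocovariance is
  gamma(k) = sigma^2 * sum_{i=0..q-k} theta_i * theta_{i+k},
and rho(k) = gamma(k) / gamma(0). Sigma^2 cancels.
  numerator   = (1)*(-0.032) + (-0.219)*(-0.019) = -0.027839.
  denominator = (1)^2 + (-0.219)^2 + (-0.032)^2 + (-0.019)^2 = 1.049346.
  rho(2) = -0.027839 / 1.049346 = -0.0265.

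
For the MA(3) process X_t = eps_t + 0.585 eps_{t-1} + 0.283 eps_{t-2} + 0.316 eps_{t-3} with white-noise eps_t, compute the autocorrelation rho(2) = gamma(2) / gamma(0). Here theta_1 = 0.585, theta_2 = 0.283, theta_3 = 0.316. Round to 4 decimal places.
\rho(2) = 0.3074

For an MA(q) process with theta_0 = 1, the autocovariance is
  gamma(k) = sigma^2 * sum_{i=0..q-k} theta_i * theta_{i+k},
and rho(k) = gamma(k) / gamma(0). Sigma^2 cancels.
  numerator   = (1)*(0.283) + (0.585)*(0.316) = 0.46786.
  denominator = (1)^2 + (0.585)^2 + (0.283)^2 + (0.316)^2 = 1.52217.
  rho(2) = 0.46786 / 1.52217 = 0.3074.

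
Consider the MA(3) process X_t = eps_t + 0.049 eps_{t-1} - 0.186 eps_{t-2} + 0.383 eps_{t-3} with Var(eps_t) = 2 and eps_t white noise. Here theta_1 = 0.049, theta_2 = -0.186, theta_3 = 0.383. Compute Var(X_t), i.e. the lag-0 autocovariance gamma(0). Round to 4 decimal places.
\gamma(0) = 2.3674

For an MA(q) process X_t = eps_t + sum_i theta_i eps_{t-i} with
Var(eps_t) = sigma^2, the variance is
  gamma(0) = sigma^2 * (1 + sum_i theta_i^2).
  sum_i theta_i^2 = (0.049)^2 + (-0.186)^2 + (0.383)^2 = 0.002401 + 0.034596 + 0.146689 = 0.183686.
  gamma(0) = 2 * (1 + 0.183686) = 2 * 1.183686 = 2.367372, which rounds to 2.3674.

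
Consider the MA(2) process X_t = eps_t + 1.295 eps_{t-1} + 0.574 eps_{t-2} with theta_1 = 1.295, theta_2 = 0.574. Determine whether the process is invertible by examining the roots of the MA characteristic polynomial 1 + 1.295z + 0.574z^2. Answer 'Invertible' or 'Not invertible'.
\text{Invertible}

The MA(q) characteristic polynomial is P(z) = 1 + 1.295z + 0.574z^2.
Invertibility requires all roots to lie outside the unit circle, i.e. |z| > 1 for every root.
Set 1 + (1.295) z + (0.574) z^2 = 0, i.e. a z^2 + b z + c = 0 with a = 0.574, b = 1.295, c = 1.
Discriminant D = b^2 - 4ac = (1.295)^2 - 4*(0.574)*1 = 1.677025 - (2.296) = -0.618975.
D < 0, so the roots are the complex-conjugate pair z = (-b +/- i sqrt(-D)) / (2a) = -1.128 +/- 0.6853i.
For a conjugate pair |z|^2 = z * conj(z) = (product of roots) = c/a = 1/(0.574) = 1.74216, so |z| = sqrt(1.74216) = 1.3199 for both roots.
Moduli of all roots: 1.3199, 1.3199.
All moduli strictly greater than 1? Yes.
Verdict: Invertible.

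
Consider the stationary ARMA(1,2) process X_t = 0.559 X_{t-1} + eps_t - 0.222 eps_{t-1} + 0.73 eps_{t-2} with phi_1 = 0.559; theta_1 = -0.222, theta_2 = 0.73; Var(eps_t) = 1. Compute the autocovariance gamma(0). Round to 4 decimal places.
\gamma(0) = 2.3403

Multiply the model equation by X_{t-k} and take expectations. With theta_0 = psi_0 = 1 and psi_j the MA(infinity) weights, this gives
  gamma(k) - sum_i phi_i gamma(k-i) = c_k,
  c_k = sigma^2 * sum_{j=k..q} theta_j psi_{j-k}   (c_k = 0 for k > q),
using gamma(-m) = gamma(m).
psi-weights needed (psi_j = theta_j + sum_i phi_i psi_{j-i}):
  psi_1 = theta_1 + phi_1 = -0.222 + (0.559) = 0.337
  psi_2 = theta_2 + phi_1 psi_1 = 0.73 + (0.559)(0.337) = 0.918383
Right-hand sides:
  c_0 = sigma^2 (1 + theta_1 psi_1 + theta_2 psi_2) = 1 * (1 + (-0.222)(0.337) + (0.73)(0.918383)) = 1 * 1.595606 = 1.595606
  c_1 = sigma^2 (theta_1 + theta_2 psi_1) = 1 * (-0.222 + (0.73)(0.337)) = 0.02401
  c_2 = sigma^2 theta_2 = 1 * (0.73) = 0.73
Equations for k = 0 and k = 1 (AR order 1):
  gamma(0) = phi_1 gamma(1) + c_0
  gamma(1) = phi_1 gamma(0) + c_1
Substituting the second into the first: gamma(0) (1 - phi_1^2) = c_0 + phi_1 c_1, so
  gamma(0) = (c_0 + phi_1 c_1) / (1 - phi_1^2) = (1.595606 + (0.559)(0.02401)) / (1 - (0.559)^2) = 1.609027 / 0.687519 = 2.340338.
Therefore gamma(0) = 2.3403 (to 4 decimal places).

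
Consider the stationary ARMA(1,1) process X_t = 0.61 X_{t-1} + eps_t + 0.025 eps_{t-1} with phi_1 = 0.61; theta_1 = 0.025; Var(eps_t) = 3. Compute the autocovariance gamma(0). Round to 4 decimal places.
\gamma(0) = 4.9265

Multiply the model equation by X_{t-k} and take expectations. With theta_0 = psi_0 = 1 and psi_j the MA(infinity) weights, this gives
  gamma(k) - sum_i phi_i gamma(k-i) = c_k,
  c_k = sigma^2 * sum_{j=k..q} theta_j psi_{j-k}   (c_k = 0 for k > q),
using gamma(-m) = gamma(m).
psi-weights needed (psi_j = theta_j + sum_i phi_i psi_{j-i}):
  psi_1 = theta_1 + phi_1 = 0.025 + (0.61) = 0.635
Right-hand sides:
  c_0 = sigma^2 (1 + theta_1 psi_1) = 3 * (1 + (0.025)(0.635)) = 3 * 1.015875 = 3.047625
  c_1 = sigma^2 theta_1 = 3 * (0.025) = 0.075
  c_2 = 0
Equations for k = 0 and k = 1 (AR order 1):
  gamma(0) = phi_1 gamma(1) + c_0
  gamma(1) = phi_1 gamma(0) + c_1
Substituting the second into the first: gamma(0) (1 - phi_1^2) = c_0 + phi_1 c_1, so
  gamma(0) = (c_0 + phi_1 c_1) / (1 - phi_1^2) = (3.047625 + (0.61)(0.075)) / (1 - (0.61)^2) = 3.093375 / 0.6279 = 4.926541.
Therefore gamma(0) = 4.9265 (to 4 decimal places).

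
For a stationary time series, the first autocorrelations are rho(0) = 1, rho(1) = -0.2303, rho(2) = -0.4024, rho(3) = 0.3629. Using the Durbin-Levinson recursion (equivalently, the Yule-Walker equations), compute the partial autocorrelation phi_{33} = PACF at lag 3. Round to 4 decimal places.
\phi_{33} = 0.1578

The PACF at lag k is phi_{kk}, the last component of the solution
to the Yule-Walker system G_k phi = r_k where
  (G_k)_{ij} = rho(|i - j|), (r_k)_i = rho(i), i,j = 1..k.
Equivalently, Durbin-Levinson gives phi_{kk} iteratively:
  phi_{11} = rho(1)
  phi_{kk} = [rho(k) - sum_{j=1..k-1} phi_{k-1,j} rho(k-j)]
            / [1 - sum_{j=1..k-1} phi_{k-1,j} rho(j)],
  phi_{k,j} = phi_{k-1,j} - phi_{kk} phi_{k-1,k-j},  j = 1..k-1.
Step k = 1:
  phi_11 = rho(1) = -0.2303.
Step k = 2:
  phi_22 = [rho(2) - phi_11 rho(1)] / [1 - phi_11 rho(1)] = [-0.4024 - (-0.2303)(-0.2303)] / [1 - (-0.2303)(-0.2303)]
         = -0.45543809 / 0.94696191 = -0.480947.
  Update: phi_21 = phi_11 - phi_22 phi_11 = -0.2303 - (-0.480947)(-0.2303) = -0.341062.
Step k = 3:
  phi_33 = [rho(3) - phi_21 rho(2) - phi_22 rho(1)] / [1 - phi_21 rho(1) - phi_22 rho(2)]
    numerator   = 0.3629 - (-0.341062)(-0.4024) - (-0.480947)(-0.2303) = 0.11489466
    denominator = 1 - (-0.341062)(-0.2303) - (-0.480947)(-0.4024) = 0.72792052
  phi_33 = 0.11489466 / 0.72792052 = 0.1578.
Therefore phi_{33} = 0.1578.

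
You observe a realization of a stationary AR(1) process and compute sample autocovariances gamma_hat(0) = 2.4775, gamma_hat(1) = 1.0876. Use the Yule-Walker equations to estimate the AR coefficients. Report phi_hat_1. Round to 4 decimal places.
\hat\phi_{1} = 0.4390

The Yule-Walker equations for an AR(p) process read, in matrix form,
  Gamma_p phi = r_p,   with   (Gamma_p)_{ij} = gamma(|i - j|),
                       (r_p)_i = gamma(i),   i,j = 1..p.
Substitute the sample gammas (Toeplitz matrix and right-hand side of size 1):
  Gamma_p = [[2.4775]]
  r_p     = [1.0876]
With p = 1 this is the single equation gamma(0) phi_1 = gamma(1):
  phi_hat_1 = gamma(1) / gamma(0) = 1.0876 / 2.4775 = 0.4390.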